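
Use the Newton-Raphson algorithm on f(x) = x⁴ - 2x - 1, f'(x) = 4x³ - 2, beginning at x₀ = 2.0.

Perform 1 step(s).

f(x) = x⁴ - 2x - 1
f'(x) = 4x³ - 2
x₀ = 2.0

Newton-Raphson formula: x_{n+1} = x_n - f(x_n)/f'(x_n)

Iteration 1:
  f(2.000000) = 11.000000
  f'(2.000000) = 30.000000
  x_1 = 2.000000 - 11.000000/30.000000 = 1.633333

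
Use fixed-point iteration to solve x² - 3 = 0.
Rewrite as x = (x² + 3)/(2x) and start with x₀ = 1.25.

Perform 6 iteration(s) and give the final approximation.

Equation: x² - 3 = 0
Fixed-point form: x = (x² + 3)/(2x)
x₀ = 1.25

x_1 = g(1.250000) = 1.825000
x_2 = g(1.825000) = 1.734418
x_3 = g(1.734418) = 1.732052
x_4 = g(1.732052) = 1.732051
x_5 = g(1.732051) = 1.732051
x_6 = g(1.732051) = 1.732051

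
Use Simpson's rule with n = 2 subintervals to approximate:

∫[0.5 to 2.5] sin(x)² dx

f(x) = sin(x)²
a = 0.5, b = 2.5, n = 2
h = (b - a)/n = 1.000000

Simpson's rule: (h/3)[f(x₀) + 4f(x₁) + 2f(x₂) + ... + f(xₙ)]

x_0 = 0.5000, f(x_0) = 0.229849, coefficient = 1
x_1 = 1.5000, f(x_1) = 0.994996, coefficient = 4
x_2 = 2.5000, f(x_2) = 0.358169, coefficient = 1

I ≈ (1.000000/3) × 4.568003 = 1.522668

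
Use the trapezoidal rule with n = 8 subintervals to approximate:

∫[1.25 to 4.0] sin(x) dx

f(x) = sin(x)
a = 1.25, b = 4.0, n = 8
h = (b - a)/n = 0.343750

Trapezoidal rule: (h/2)[f(x₀) + 2f(x₁) + 2f(x₂) + ... + f(xₙ)]

x_0 = 1.2500, f(x_0) = 0.948985, coefficient = 1
x_1 = 1.5938, f(x_1) = 0.999737, coefficient = 2
x_2 = 1.9375, f(x_2) = 0.933514, coefficient = 2
x_3 = 2.2812, f(x_3) = 0.758066, coefficient = 2
x_4 = 2.6250, f(x_4) = 0.493920, coefficient = 2
x_5 = 2.9688, f(x_5) = 0.171983, coefficient = 2
x_6 = 3.3125, f(x_6) = -0.170077, coefficient = 2
x_7 = 3.6562, f(x_7) = -0.492237, coefficient = 2
x_8 = 4.0000, f(x_8) = -0.756802, coefficient = 1

I ≈ (0.343750/2) × 5.581997 = 0.959406
Exact value: 0.968966
Error: 0.009560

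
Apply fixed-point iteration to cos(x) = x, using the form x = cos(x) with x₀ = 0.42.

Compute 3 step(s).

Equation: cos(x) = x
Fixed-point form: x = cos(x)
x₀ = 0.42

x_1 = g(0.420000) = 0.913089
x_2 = g(0.913089) = 0.611304
x_3 = g(0.611304) = 0.818900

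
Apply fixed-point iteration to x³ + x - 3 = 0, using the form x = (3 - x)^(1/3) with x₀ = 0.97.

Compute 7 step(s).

Equation: x³ + x - 3 = 0
Fixed-point form: x = (3 - x)^(1/3)
x₀ = 0.97

x_1 = g(0.970000) = 1.266189
x_2 = g(1.266189) = 1.201344
x_3 = g(1.201344) = 1.216138
x_4 = g(1.216138) = 1.212794
x_5 = g(1.212794) = 1.213551
x_6 = g(1.213551) = 1.213380
x_7 = g(1.213380) = 1.213419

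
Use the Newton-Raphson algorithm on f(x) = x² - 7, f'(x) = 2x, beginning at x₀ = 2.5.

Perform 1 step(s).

f(x) = x² - 7
f'(x) = 2x
x₀ = 2.5

Newton-Raphson formula: x_{n+1} = x_n - f(x_n)/f'(x_n)

Iteration 1:
  f(2.500000) = -0.750000
  f'(2.500000) = 5.000000
  x_1 = 2.500000 - (-0.750000)/5.000000 = 2.650000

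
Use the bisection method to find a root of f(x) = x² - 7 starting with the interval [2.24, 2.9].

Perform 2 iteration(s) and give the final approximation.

f(x) = x² - 7
Initial interval: [2.24, 2.9]

Iteration 1:
  c_1 = (2.240000 + 2.900000)/2 = 2.570000
  f(c_1) = f(2.570000) = -0.395100
  f(a) × f(c) ≥ 0, new interval: [2.570000, 2.900000]
Iteration 2:
  c_2 = (2.570000 + 2.900000)/2 = 2.735000
  f(c_2) = f(2.735000) = 0.480225
  f(a) × f(c) < 0, new interval: [2.570000, 2.735000]

After 2 iteration(s), the approximation is c_2 = 2.735000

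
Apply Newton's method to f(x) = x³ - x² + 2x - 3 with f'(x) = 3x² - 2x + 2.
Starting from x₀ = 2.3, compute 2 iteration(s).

f(x) = x³ - x² + 2x - 3
f'(x) = 3x² - 2x + 2
x₀ = 2.3

Newton-Raphson formula: x_{n+1} = x_n - f(x_n)/f'(x_n)

Iteration 1:
  f(2.300000) = 8.477000
  f'(2.300000) = 13.270000
  x_1 = 2.300000 - 8.477000/13.270000 = 1.661191
Iteration 2:
  f(1.661191) = 2.146973
  f'(1.661191) = 6.956282
  x_2 = 1.661191 - 2.146973/6.956282 = 1.352553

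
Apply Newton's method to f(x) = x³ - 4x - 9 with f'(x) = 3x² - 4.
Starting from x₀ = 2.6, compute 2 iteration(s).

f(x) = x³ - 4x - 9
f'(x) = 3x² - 4
x₀ = 2.6

Newton-Raphson formula: x_{n+1} = x_n - f(x_n)/f'(x_n)

Iteration 1:
  f(2.600000) = -1.824000
  f'(2.600000) = 16.280000
  x_1 = 2.600000 - (-1.824000)/16.280000 = 2.712039
Iteration 2:
  f(2.712039) = 0.099318
  f'(2.712039) = 18.065472
  x_2 = 2.712039 - 0.099318/18.065472 = 2.706542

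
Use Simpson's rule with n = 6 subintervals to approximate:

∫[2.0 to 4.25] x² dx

f(x) = x²
a = 2.0, b = 4.25, n = 6
h = (b - a)/n = 0.375000

Simpson's rule: (h/3)[f(x₀) + 4f(x₁) + 2f(x₂) + ... + f(xₙ)]

x_0 = 2.0000, f(x_0) = 4.000000, coefficient = 1
x_1 = 2.3750, f(x_1) = 5.640625, coefficient = 4
x_2 = 2.7500, f(x_2) = 7.562500, coefficient = 2
x_3 = 3.1250, f(x_3) = 9.765625, coefficient = 4
x_4 = 3.5000, f(x_4) = 12.250000, coefficient = 2
x_5 = 3.8750, f(x_5) = 15.015625, coefficient = 4
x_6 = 4.2500, f(x_6) = 18.062500, coefficient = 1

I ≈ (0.375000/3) × 183.375000 = 22.921875
Exact value: 22.921875
Error: 0.000000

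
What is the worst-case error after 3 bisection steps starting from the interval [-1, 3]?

Bisection error bound: |error| ≤ (b-a)/2^n
|error| ≤ (3 - (-1))/2^3 = 4/2^3
|error| ≤ 0.5000000000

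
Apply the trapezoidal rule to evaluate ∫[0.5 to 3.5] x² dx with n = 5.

f(x) = x²
a = 0.5, b = 3.5, n = 5
h = (b - a)/n = 0.600000

Trapezoidal rule: (h/2)[f(x₀) + 2f(x₁) + 2f(x₂) + ... + f(xₙ)]

x_0 = 0.5000, f(x_0) = 0.250000, coefficient = 1
x_1 = 1.1000, f(x_1) = 1.210000, coefficient = 2
x_2 = 1.7000, f(x_2) = 2.890000, coefficient = 2
x_3 = 2.3000, f(x_3) = 5.290000, coefficient = 2
x_4 = 2.9000, f(x_4) = 8.410000, coefficient = 2
x_5 = 3.5000, f(x_5) = 12.250000, coefficient = 1

I ≈ (0.600000/2) × 48.100000 = 14.430000
Exact value: 14.250000
Error: 0.180000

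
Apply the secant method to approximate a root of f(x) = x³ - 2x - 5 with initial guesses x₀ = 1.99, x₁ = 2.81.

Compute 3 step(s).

f(x) = x³ - 2x - 5
x₀ = 1.99, x₁ = 2.81

Secant formula: x_{n+1} = x_n - f(x_n)(x_n - x_{n-1})/(f(x_n) - f(x_{n-1}))

Iteration 1:
  f(1.990000) = -1.099401
  f(2.810000) = 11.568041
  x_2 = 2.810000 - 11.568041×(2.810000 - 1.990000)/(11.568041 - (-1.099401))
       = 2.061167
Iteration 2:
  f(2.810000) = 11.568041
  f(2.061167) = -0.365649
  x_3 = 2.061167 - (-0.365649)×(2.061167 - 2.810000)/(-0.365649 - 11.568041)
       = 2.084112
Iteration 3:
  f(2.061167) = -0.365649
  f(2.084112) = -0.115840
  x_4 = 2.084112 - (-0.115840)×(2.084112 - 2.061167)/(-0.115840 - (-0.365649))
       = 2.094751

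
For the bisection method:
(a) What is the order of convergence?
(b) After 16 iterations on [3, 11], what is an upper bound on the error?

(a) Bisection has linear (order 1) convergence; the error is halved each step.

(b) Error bound = (b-a)/2^n = (11 - 3)/2^{16}
    = 8/2^{16}

(a) 1 (linear); (b) error ≤ 1.22e-04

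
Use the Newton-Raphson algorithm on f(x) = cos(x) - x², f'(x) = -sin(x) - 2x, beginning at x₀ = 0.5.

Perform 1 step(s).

f(x) = cos(x) - x²
f'(x) = -sin(x) - 2x
x₀ = 0.5

Newton-Raphson formula: x_{n+1} = x_n - f(x_n)/f'(x_n)

Iteration 1:
  f(0.500000) = 0.627583
  f'(0.500000) = -1.479426
  x_1 = 0.500000 - 0.627583/(-1.479426) = 0.924207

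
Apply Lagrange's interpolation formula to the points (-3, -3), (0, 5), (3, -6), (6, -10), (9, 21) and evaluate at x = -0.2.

Lagrange interpolation formula:
P(x) = Σ yᵢ × Lᵢ(x)
where Lᵢ(x) = Π_{j≠i} (x - xⱼ)/(xᵢ - xⱼ)

L_0(-0.2) = (-0.2 - 0)/(-3 - 0) × (-0.2 - 3)/(-3 - 3) × (-0.2 - 6)/(-3 - 6) × (-0.2 - 9)/(-3 - 9) = 0.018779
L_1(-0.2) = (-0.2 - (-3))/(0 - (-3)) × (-0.2 - 3)/(0 - 3) × (-0.2 - 6)/(0 - 6) × (-0.2 - 9)/(0 - 9) = 1.051602
L_2(-0.2) = (-0.2 - (-3))/(3 - (-3)) × (-0.2 - 0)/(3 - 0) × (-0.2 - 6)/(3 - 6) × (-0.2 - 9)/(3 - 9) = -0.098588
L_3(-0.2) = (-0.2 - (-3))/(6 - (-3)) × (-0.2 - 0)/(6 - 0) × (-0.2 - 3)/(6 - 3) × (-0.2 - 9)/(6 - 9) = 0.033923
L_4(-0.2) = (-0.2 - (-3))/(9 - (-3)) × (-0.2 - 0)/(9 - 0) × (-0.2 - 3)/(9 - 3) × (-0.2 - 6)/(9 - 6) = -0.005715

P(-0.2) = (-3)×L_0(-0.2) + 5×L_1(-0.2) + (-6)×L_2(-0.2) + (-10)×L_3(-0.2) + 21×L_4(-0.2)
P(-0.2) = 5.333952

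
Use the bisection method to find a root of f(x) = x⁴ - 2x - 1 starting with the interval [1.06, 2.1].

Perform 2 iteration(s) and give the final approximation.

f(x) = x⁴ - 2x - 1
Initial interval: [1.06, 2.1]

Iteration 1:
  c_1 = (1.060000 + 2.100000)/2 = 1.580000
  f(c_1) = f(1.580000) = 2.072013
  f(a) × f(c) < 0, new interval: [1.060000, 1.580000]
Iteration 2:
  c_2 = (1.060000 + 1.580000)/2 = 1.320000
  f(c_2) = f(1.320000) = -0.604042
  f(a) × f(c) ≥ 0, new interval: [1.320000, 1.580000]

After 2 iteration(s), the approximation is c_2 = 1.320000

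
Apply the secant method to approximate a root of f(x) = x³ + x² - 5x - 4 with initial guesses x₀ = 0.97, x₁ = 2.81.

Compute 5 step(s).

f(x) = x³ + x² - 5x - 4
x₀ = 0.97, x₁ = 2.81

Secant formula: x_{n+1} = x_n - f(x_n)(x_n - x_{n-1})/(f(x_n) - f(x_{n-1}))

Iteration 1:
  f(0.970000) = -6.996427
  f(2.810000) = 12.034141
  x_2 = 2.810000 - 12.034141×(2.810000 - 0.970000)/(12.034141 - (-6.996427))
       = 1.646460
Iteration 2:
  f(2.810000) = 12.034141
  f(1.646460) = -5.058193
  x_3 = 1.646460 - (-5.058193)×(1.646460 - 2.810000)/(-5.058193 - 12.034141)
       = 1.990791
Iteration 3:
  f(1.646460) = -5.058193
  f(1.990791) = -2.100710
  x_4 = 1.990791 - (-2.100710)×(1.990791 - 1.646460)/(-2.100710 - (-5.058193))
       = 2.235370
Iteration 4:
  f(1.990791) = -2.100710
  f(2.235370) = 0.989896
  x_5 = 2.235370 - 0.989896×(2.235370 - 1.990791)/(0.989896 - (-2.100710))
       = 2.157033
Iteration 5:
  f(2.235370) = 0.989896
  f(2.157033) = -0.096150
  x_6 = 2.157033 - (-0.096150)×(2.157033 - 2.235370)/(-0.096150 - 0.989896)
       = 2.163968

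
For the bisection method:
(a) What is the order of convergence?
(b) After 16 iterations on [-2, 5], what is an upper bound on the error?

(a) Bisection has linear (order 1) convergence; the error is halved each step.

(b) Error bound = (b-a)/2^n = (5 - (-2))/2^{16}
    = 7/2^{16}

(a) 1 (linear); (b) error ≤ 1.07e-04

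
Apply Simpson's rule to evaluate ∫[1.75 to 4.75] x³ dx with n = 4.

f(x) = x³
a = 1.75, b = 4.75, n = 4
h = (b - a)/n = 0.750000

Simpson's rule: (h/3)[f(x₀) + 4f(x₁) + 2f(x₂) + ... + f(xₙ)]

x_0 = 1.7500, f(x_0) = 5.359375, coefficient = 1
x_1 = 2.5000, f(x_1) = 15.625000, coefficient = 4
x_2 = 3.2500, f(x_2) = 34.328125, coefficient = 2
x_3 = 4.0000, f(x_3) = 64.000000, coefficient = 4
x_4 = 4.7500, f(x_4) = 107.171875, coefficient = 1

I ≈ (0.750000/3) × 499.687500 = 124.921875
Exact value: 124.921875
Error: 0.000000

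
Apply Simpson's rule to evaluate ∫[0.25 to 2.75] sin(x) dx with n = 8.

f(x) = sin(x)
a = 0.25, b = 2.75, n = 8
h = (b - a)/n = 0.312500

Simpson's rule: (h/3)[f(x₀) + 4f(x₁) + 2f(x₂) + ... + f(xₙ)]

x_0 = 0.2500, f(x_0) = 0.247404, coefficient = 1
x_1 = 0.5625, f(x_1) = 0.533303, coefficient = 4
x_2 = 0.8750, f(x_2) = 0.767544, coefficient = 2
x_3 = 1.1875, f(x_3) = 0.927437, coefficient = 4
x_4 = 1.5000, f(x_4) = 0.997495, coefficient = 2
x_5 = 1.8125, f(x_5) = 0.970932, coefficient = 4
x_6 = 2.1250, f(x_6) = 0.850320, coefficient = 2
x_7 = 2.4375, f(x_7) = 0.647343, coefficient = 4
x_8 = 2.7500, f(x_8) = 0.381661, coefficient = 1

I ≈ (0.312500/3) × 18.175836 = 1.893316
Exact value: 1.893215
Error: 0.000101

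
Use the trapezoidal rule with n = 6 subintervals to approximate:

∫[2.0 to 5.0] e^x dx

f(x) = e^x
a = 2.0, b = 5.0, n = 6
h = (b - a)/n = 0.500000

Trapezoidal rule: (h/2)[f(x₀) + 2f(x₁) + 2f(x₂) + ... + f(xₙ)]

x_0 = 2.0000, f(x_0) = 7.389056, coefficient = 1
x_1 = 2.5000, f(x_1) = 12.182494, coefficient = 2
x_2 = 3.0000, f(x_2) = 20.085537, coefficient = 2
x_3 = 3.5000, f(x_3) = 33.115452, coefficient = 2
x_4 = 4.0000, f(x_4) = 54.598150, coefficient = 2
x_5 = 4.5000, f(x_5) = 90.017131, coefficient = 2
x_6 = 5.0000, f(x_6) = 148.413159, coefficient = 1

I ≈ (0.500000/2) × 575.799744 = 143.949936
Exact value: 141.024103
Error: 2.925833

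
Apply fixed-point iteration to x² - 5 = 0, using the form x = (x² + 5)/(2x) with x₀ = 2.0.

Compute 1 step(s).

Equation: x² - 5 = 0
Fixed-point form: x = (x² + 5)/(2x)
x₀ = 2.0

x_1 = g(2.000000) = 2.250000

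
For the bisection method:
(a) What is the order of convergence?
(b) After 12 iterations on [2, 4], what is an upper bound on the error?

(a) Bisection has linear (order 1) convergence; the error is halved each step.

(b) Error bound = (b-a)/2^n = (4 - 2)/2^{12}
    = 2/2^{12}

(a) 1 (linear); (b) error ≤ 4.88e-04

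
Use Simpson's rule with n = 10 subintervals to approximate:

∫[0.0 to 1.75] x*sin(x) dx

f(x) = x*sin(x)
a = 0.0, b = 1.75, n = 10
h = (b - a)/n = 0.175000

Simpson's rule: (h/3)[f(x₀) + 4f(x₁) + 2f(x₂) + ... + f(xₙ)]

x_0 = 0.0000, f(x_0) = 0.000000, coefficient = 1
x_1 = 0.1750, f(x_1) = 0.030469, coefficient = 4
x_2 = 0.3500, f(x_2) = 0.120014, coefficient = 2
x_3 = 0.5250, f(x_3) = 0.263137, coefficient = 4
x_4 = 0.7000, f(x_4) = 0.450952, coefficient = 2
x_5 = 0.8750, f(x_5) = 0.671601, coefficient = 4
x_6 = 1.0500, f(x_6) = 0.910794, coefficient = 2
x_7 = 1.2250, f(x_7) = 1.152487, coefficient = 4
x_8 = 1.4000, f(x_8) = 1.379630, coefficient = 2
x_9 = 1.5750, f(x_9) = 1.574986, coefficient = 4
x_10 = 1.7500, f(x_10) = 1.721975, coefficient = 1

I ≈ (0.175000/3) × 22.215475 = 1.295903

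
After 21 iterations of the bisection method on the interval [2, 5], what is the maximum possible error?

Bisection error bound: |error| ≤ (b-a)/2^n
|error| ≤ (5 - 2)/2^21 = 3/2^21
|error| ≤ 0.0000014305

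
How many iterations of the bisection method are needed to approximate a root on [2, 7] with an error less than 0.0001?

We need (b-a)/2^n ≤ 0.0001
(7 - 2)/2^n ≤ 0.0001
5/2^n ≤ 0.0001
2^n ≥ 50000
n ≥ log₂(50000) = 15.61
n ≥ 16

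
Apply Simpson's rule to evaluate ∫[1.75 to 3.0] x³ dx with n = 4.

f(x) = x³
a = 1.75, b = 3.0, n = 4
h = (b - a)/n = 0.312500

Simpson's rule: (h/3)[f(x₀) + 4f(x₁) + 2f(x₂) + ... + f(xₙ)]

x_0 = 1.7500, f(x_0) = 5.359375, coefficient = 1
x_1 = 2.0625, f(x_1) = 8.773682, coefficient = 4
x_2 = 2.3750, f(x_2) = 13.396484, coefficient = 2
x_3 = 2.6875, f(x_3) = 19.410889, coefficient = 4
x_4 = 3.0000, f(x_4) = 27.000000, coefficient = 1

I ≈ (0.312500/3) × 171.890625 = 17.905273
Exact value: 17.905273
Error: 0.000000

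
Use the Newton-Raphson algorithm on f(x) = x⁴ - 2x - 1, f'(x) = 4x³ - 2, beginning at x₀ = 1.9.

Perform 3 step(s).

f(x) = x⁴ - 2x - 1
f'(x) = 4x³ - 2
x₀ = 1.9

Newton-Raphson formula: x_{n+1} = x_n - f(x_n)/f'(x_n)

Iteration 1:
  f(1.900000) = 8.232100
  f'(1.900000) = 25.436000
  x_1 = 1.900000 - 8.232100/25.436000 = 1.576360
Iteration 2:
  f(1.576360) = 2.022066
  f'(1.576360) = 13.668465
  x_2 = 1.576360 - 2.022066/13.668465 = 1.428424
Iteration 3:
  f(1.428424) = 0.306361
  f'(1.428424) = 9.658190
  x_3 = 1.428424 - 0.306361/9.658190 = 1.396703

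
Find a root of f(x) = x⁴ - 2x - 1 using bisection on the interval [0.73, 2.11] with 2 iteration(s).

f(x) = x⁴ - 2x - 1
Initial interval: [0.73, 2.11]

Iteration 1:
  c_1 = (0.730000 + 2.110000)/2 = 1.420000
  f(c_1) = f(1.420000) = 0.225869
  f(a) × f(c) < 0, new interval: [0.730000, 1.420000]
Iteration 2:
  c_2 = (0.730000 + 1.420000)/2 = 1.075000
  f(c_2) = f(1.075000) = -1.814531
  f(a) × f(c) ≥ 0, new interval: [1.075000, 1.420000]

After 2 iteration(s), the approximation is c_2 = 1.075000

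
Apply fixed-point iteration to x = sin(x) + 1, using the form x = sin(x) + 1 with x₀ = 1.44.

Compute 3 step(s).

Equation: x = sin(x) + 1
Fixed-point form: x = sin(x) + 1
x₀ = 1.44

x_1 = g(1.440000) = 1.991458
x_2 = g(1.991458) = 1.912819
x_3 = g(1.912819) = 1.942078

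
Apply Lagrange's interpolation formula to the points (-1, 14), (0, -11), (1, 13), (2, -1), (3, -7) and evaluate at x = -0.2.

Lagrange interpolation formula:
P(x) = Σ yᵢ × Lᵢ(x)
where Lᵢ(x) = Π_{j≠i} (x - xⱼ)/(xᵢ - xⱼ)

L_0(-0.2) = (-0.2 - 0)/(-1 - 0) × (-0.2 - 1)/(-1 - 1) × (-0.2 - 2)/(-1 - 2) × (-0.2 - 3)/(-1 - 3) = 0.070400
L_1(-0.2) = (-0.2 - (-1))/(0 - (-1)) × (-0.2 - 1)/(0 - 1) × (-0.2 - 2)/(0 - 2) × (-0.2 - 3)/(0 - 3) = 1.126400
L_2(-0.2) = (-0.2 - (-1))/(1 - (-1)) × (-0.2 - 0)/(1 - 0) × (-0.2 - 2)/(1 - 2) × (-0.2 - 3)/(1 - 3) = -0.281600
L_3(-0.2) = (-0.2 - (-1))/(2 - (-1)) × (-0.2 - 0)/(2 - 0) × (-0.2 - 1)/(2 - 1) × (-0.2 - 3)/(2 - 3) = 0.102400
L_4(-0.2) = (-0.2 - (-1))/(3 - (-1)) × (-0.2 - 0)/(3 - 0) × (-0.2 - 1)/(3 - 1) × (-0.2 - 2)/(3 - 2) = -0.017600

P(-0.2) = 14×L_0(-0.2) + (-11)×L_1(-0.2) + 13×L_2(-0.2) + (-1)×L_3(-0.2) + (-7)×L_4(-0.2)
P(-0.2) = -15.044800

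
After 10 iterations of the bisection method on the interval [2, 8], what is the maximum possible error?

Bisection error bound: |error| ≤ (b-a)/2^n
|error| ≤ (8 - 2)/2^10 = 6/2^10
|error| ≤ 0.0058593750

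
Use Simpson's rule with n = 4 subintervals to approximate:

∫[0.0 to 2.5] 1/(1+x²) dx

f(x) = 1/(1+x²)
a = 0.0, b = 2.5, n = 4
h = (b - a)/n = 0.625000

Simpson's rule: (h/3)[f(x₀) + 4f(x₁) + 2f(x₂) + ... + f(xₙ)]

x_0 = 0.0000, f(x_0) = 1.000000, coefficient = 1
x_1 = 0.6250, f(x_1) = 0.719101, coefficient = 4
x_2 = 1.2500, f(x_2) = 0.390244, coefficient = 2
x_3 = 1.8750, f(x_3) = 0.221453, coefficient = 4
x_4 = 2.5000, f(x_4) = 0.137931, coefficient = 1

I ≈ (0.625000/3) × 5.680636 = 1.183466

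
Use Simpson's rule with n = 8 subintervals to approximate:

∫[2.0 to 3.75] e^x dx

f(x) = e^x
a = 2.0, b = 3.75, n = 8
h = (b - a)/n = 0.218750

Simpson's rule: (h/3)[f(x₀) + 4f(x₁) + 2f(x₂) + ... + f(xₙ)]

x_0 = 2.0000, f(x_0) = 7.389056, coefficient = 1
x_1 = 2.2188, f(x_1) = 9.195829, coefficient = 4
x_2 = 2.4375, f(x_2) = 11.444394, coefficient = 2
x_3 = 2.6562, f(x_3) = 14.242778, coefficient = 4
x_4 = 2.8750, f(x_4) = 17.725424, coefficient = 2
x_5 = 3.0938, f(x_5) = 22.059647, coefficient = 4
x_6 = 3.3125, f(x_6) = 27.453674, coefficient = 2
x_7 = 3.5312, f(x_7) = 34.166649, coefficient = 4
x_8 = 3.7500, f(x_8) = 42.521082, coefficient = 1

I ≈ (0.218750/3) × 481.816735 = 35.132470
Exact value: 35.132026
Error: 0.000444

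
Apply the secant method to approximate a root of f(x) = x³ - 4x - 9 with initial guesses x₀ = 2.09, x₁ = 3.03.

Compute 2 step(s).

f(x) = x³ - 4x - 9
x₀ = 2.09, x₁ = 3.03

Secant formula: x_{n+1} = x_n - f(x_n)(x_n - x_{n-1})/(f(x_n) - f(x_{n-1}))

Iteration 1:
  f(2.090000) = -8.230671
  f(3.030000) = 6.698127
  x_2 = 3.030000 - 6.698127×(3.030000 - 2.090000)/(6.698127 - (-8.230671))
       = 2.608249
Iteration 2:
  f(3.030000) = 6.698127
  f(2.608249) = -1.689179
  x_3 = 2.608249 - (-1.689179)×(2.608249 - 3.030000)/(-1.689179 - 6.698127)
       = 2.693188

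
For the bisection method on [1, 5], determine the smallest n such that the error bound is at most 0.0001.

We need (b-a)/2^n ≤ 0.0001
(5 - 1)/2^n ≤ 0.0001
4/2^n ≤ 0.0001
2^n ≥ 40000
n ≥ log₂(40000) = 15.29
n ≥ 16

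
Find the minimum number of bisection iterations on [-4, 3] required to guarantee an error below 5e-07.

We need (b-a)/2^n ≤ 5e-07
(3 - (-4))/2^n ≤ 5e-07
7/2^n ≤ 5e-07
2^n ≥ 14000000
n ≥ log₂(14000000) = 23.74
n ≥ 24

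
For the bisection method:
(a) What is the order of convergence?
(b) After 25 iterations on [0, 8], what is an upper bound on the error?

(a) Bisection has linear (order 1) convergence; the error is halved each step.

(b) Error bound = (b-a)/2^n = (8 - 0)/2^{25}
    = 8/2^{25}

(a) 1 (linear); (b) error ≤ 2.38e-07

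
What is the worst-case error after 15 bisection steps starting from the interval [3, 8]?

Bisection error bound: |error| ≤ (b-a)/2^n
|error| ≤ (8 - 3)/2^15 = 5/2^15
|error| ≤ 0.0001525879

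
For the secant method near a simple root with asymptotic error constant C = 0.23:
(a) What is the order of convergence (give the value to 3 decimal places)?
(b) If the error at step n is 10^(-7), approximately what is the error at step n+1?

(a) Secant method has superlinear convergence with order φ = (1+√5)/2 ≈ 1.618.
    This means |e_{n+1}| ≈ C|e_n|^1.618.

(b) With |e_n| = 10^(-7) and C = 0.23:
    |e_{n+1}| ≈ 0.23 × (10^(-7))^1.618 = 0.23 × 10^(-11.33)

(a) ≈ 1.618 (golden ratio); (b) |e_{n+1}| ≈ 1.085e-12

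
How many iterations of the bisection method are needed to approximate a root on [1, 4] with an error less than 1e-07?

We need (b-a)/2^n ≤ 1e-07
(4 - 1)/2^n ≤ 1e-07
3/2^n ≤ 1e-07
2^n ≥ 30000000
n ≥ log₂(30000000) = 24.84
n ≥ 25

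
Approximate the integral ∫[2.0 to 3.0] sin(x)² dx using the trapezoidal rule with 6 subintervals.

f(x) = sin(x)²
a = 2.0, b = 3.0, n = 6
h = (b - a)/n = 0.166667

Trapezoidal rule: (h/2)[f(x₀) + 2f(x₁) + 2f(x₂) + ... + f(xₙ)]

x_0 = 2.0000, f(x_0) = 0.826822, coefficient = 1
x_1 = 2.1667, f(x_1) = 0.685022, coefficient = 2
x_2 = 2.3333, f(x_2) = 0.522853, coefficient = 2
x_3 = 2.5000, f(x_3) = 0.358169, coefficient = 2
x_4 = 2.6667, f(x_4) = 0.209098, coefficient = 2
x_5 = 2.8333, f(x_5) = 0.092052, coefficient = 2
x_6 = 3.0000, f(x_6) = 0.019915, coefficient = 1

I ≈ (0.166667/2) × 4.581124 = 0.381760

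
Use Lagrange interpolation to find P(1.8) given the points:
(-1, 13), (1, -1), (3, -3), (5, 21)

Lagrange interpolation formula:
P(x) = Σ yᵢ × Lᵢ(x)
where Lᵢ(x) = Π_{j≠i} (x - xⱼ)/(xᵢ - xⱼ)

L_0(1.8) = (1.8 - 1)/(-1 - 1) × (1.8 - 3)/(-1 - 3) × (1.8 - 5)/(-1 - 5) = -0.064000
L_1(1.8) = (1.8 - (-1))/(1 - (-1)) × (1.8 - 3)/(1 - 3) × (1.8 - 5)/(1 - 5) = 0.672000
L_2(1.8) = (1.8 - (-1))/(3 - (-1)) × (1.8 - 1)/(3 - 1) × (1.8 - 5)/(3 - 5) = 0.448000
L_3(1.8) = (1.8 - (-1))/(5 - (-1)) × (1.8 - 1)/(5 - 1) × (1.8 - 3)/(5 - 3) = -0.056000

P(1.8) = 13×L_0(1.8) + (-1)×L_1(1.8) + (-3)×L_2(1.8) + 21×L_3(1.8)
P(1.8) = -4.024000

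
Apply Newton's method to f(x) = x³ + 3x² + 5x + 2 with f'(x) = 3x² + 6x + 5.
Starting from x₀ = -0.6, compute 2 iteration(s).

f(x) = x³ + 3x² + 5x + 2
f'(x) = 3x² + 6x + 5
x₀ = -0.6

Newton-Raphson formula: x_{n+1} = x_n - f(x_n)/f'(x_n)

Iteration 1:
  f(-0.600000) = -0.136000
  f'(-0.600000) = 2.480000
  x_1 = -0.600000 - (-0.136000)/2.480000 = -0.545161
Iteration 2:
  f(-0.545161) = 0.003774
  f'(-0.545161) = 2.620635
  x_2 = -0.545161 - 0.003774/2.620635 = -0.546601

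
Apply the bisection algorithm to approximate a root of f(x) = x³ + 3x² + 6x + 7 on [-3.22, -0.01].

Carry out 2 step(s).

f(x) = x³ + 3x² + 6x + 7
Initial interval: [-3.22, -0.01]

Iteration 1:
  c_1 = (-3.220000 + (-0.010000))/2 = -1.615000
  f(c_1) = f(-1.615000) = 0.922392
  f(a) × f(c) < 0, new interval: [-3.220000, -1.615000]
Iteration 2:
  c_2 = (-3.220000 + (-1.615000))/2 = -2.417500
  f(c_2) = f(-2.417500) = -4.100692
  f(a) × f(c) ≥ 0, new interval: [-2.417500, -1.615000]

After 2 iteration(s), the approximation is c_2 = -2.417500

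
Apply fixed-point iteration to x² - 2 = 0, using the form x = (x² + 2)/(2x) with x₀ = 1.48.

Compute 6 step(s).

Equation: x² - 2 = 0
Fixed-point form: x = (x² + 2)/(2x)
x₀ = 1.48

x_1 = g(1.480000) = 1.415676
x_2 = g(1.415676) = 1.414214
x_3 = g(1.414214) = 1.414214
x_4 = g(1.414214) = 1.414214
x_5 = g(1.414214) = 1.414214
x_6 = g(1.414214) = 1.414214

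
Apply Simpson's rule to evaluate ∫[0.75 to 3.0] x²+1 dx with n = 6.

f(x) = x²+1
a = 0.75, b = 3.0, n = 6
h = (b - a)/n = 0.375000

Simpson's rule: (h/3)[f(x₀) + 4f(x₁) + 2f(x₂) + ... + f(xₙ)]

x_0 = 0.7500, f(x_0) = 1.562500, coefficient = 1
x_1 = 1.1250, f(x_1) = 2.265625, coefficient = 4
x_2 = 1.5000, f(x_2) = 3.250000, coefficient = 2
x_3 = 1.8750, f(x_3) = 4.515625, coefficient = 4
x_4 = 2.2500, f(x_4) = 6.062500, coefficient = 2
x_5 = 2.6250, f(x_5) = 7.890625, coefficient = 4
x_6 = 3.0000, f(x_6) = 10.000000, coefficient = 1

I ≈ (0.375000/3) × 88.875000 = 11.109375
Exact value: 11.109375
Error: 0.000000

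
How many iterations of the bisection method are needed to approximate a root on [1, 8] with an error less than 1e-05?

We need (b-a)/2^n ≤ 1e-05
(8 - 1)/2^n ≤ 1e-05
7/2^n ≤ 1e-05
2^n ≥ 700000
n ≥ log₂(700000) = 19.42
n ≥ 20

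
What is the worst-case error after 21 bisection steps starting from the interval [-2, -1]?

Bisection error bound: |error| ≤ (b-a)/2^n
|error| ≤ (-1 - (-2))/2^21 = 1/2^21
|error| ≤ 0.0000004768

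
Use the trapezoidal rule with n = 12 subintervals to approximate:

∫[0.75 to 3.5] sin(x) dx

f(x) = sin(x)
a = 0.75, b = 3.5, n = 12
h = (b - a)/n = 0.229167

Trapezoidal rule: (h/2)[f(x₀) + 2f(x₁) + 2f(x₂) + ... + f(xₙ)]

x_0 = 0.7500, f(x_0) = 0.681639, coefficient = 1
x_1 = 0.9792, f(x_1) = 0.830033, coefficient = 2
x_2 = 1.2083, f(x_2) = 0.935026, coefficient = 2
x_3 = 1.4375, f(x_3) = 0.991129, coefficient = 2
x_4 = 1.6667, f(x_4) = 0.995408, coefficient = 2
x_5 = 1.8958, f(x_5) = 0.947639, coefficient = 2
x_6 = 2.1250, f(x_6) = 0.850320, coefficient = 2
x_7 = 2.3542, f(x_7) = 0.708539, coefficient = 2
x_8 = 2.5833, f(x_8) = 0.529711, coefficient = 2
x_9 = 2.8125, f(x_9) = 0.323185, coefficient = 2
x_10 = 3.0417, f(x_10) = 0.099760, coefficient = 2
x_11 = 3.2708, f(x_11) = -0.128881, coefficient = 2
x_12 = 3.5000, f(x_12) = -0.350783, coefficient = 1

I ≈ (0.229167/2) × 14.494591 = 1.660839
Exact value: 1.668146
Error: 0.007307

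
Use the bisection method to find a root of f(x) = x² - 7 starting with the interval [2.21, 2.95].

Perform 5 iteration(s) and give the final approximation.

f(x) = x² - 7
Initial interval: [2.21, 2.95]

Iteration 1:
  c_1 = (2.210000 + 2.950000)/2 = 2.580000
  f(c_1) = f(2.580000) = -0.343600
  f(a) × f(c) ≥ 0, new interval: [2.580000, 2.950000]
Iteration 2:
  c_2 = (2.580000 + 2.950000)/2 = 2.765000
  f(c_2) = f(2.765000) = 0.645225
  f(a) × f(c) < 0, new interval: [2.580000, 2.765000]
Iteration 3:
  c_3 = (2.580000 + 2.765000)/2 = 2.672500
  f(c_3) = f(2.672500) = 0.142256
  f(a) × f(c) < 0, new interval: [2.580000, 2.672500]
Iteration 4:
  c_4 = (2.580000 + 2.672500)/2 = 2.626250
  f(c_4) = f(2.626250) = -0.102811
  f(a) × f(c) ≥ 0, new interval: [2.626250, 2.672500]
Iteration 5:
  c_5 = (2.626250 + 2.672500)/2 = 2.649375
  f(c_5) = f(2.649375) = 0.019188
  f(a) × f(c) < 0, new interval: [2.626250, 2.649375]

After 5 iteration(s), the approximation is c_5 = 2.649375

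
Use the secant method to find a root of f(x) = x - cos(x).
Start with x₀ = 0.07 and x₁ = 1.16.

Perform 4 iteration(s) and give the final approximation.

f(x) = x - cos(x)
x₀ = 0.07, x₁ = 1.16

Secant formula: x_{n+1} = x_n - f(x_n)(x_n - x_{n-1})/(f(x_n) - f(x_{n-1}))

Iteration 1:
  f(0.070000) = -0.927551
  f(1.160000) = 0.760660
  x_2 = 1.160000 - 0.760660×(1.160000 - 0.070000)/(0.760660 - (-0.927551))
       = 0.668877
Iteration 2:
  f(1.160000) = 0.760660
  f(0.668877) = -0.115642
  x_3 = 0.668877 - (-0.115642)×(0.668877 - 1.160000)/(-0.115642 - 0.760660)
       = 0.733688
Iteration 3:
  f(0.668877) = -0.115642
  f(0.733688) = -0.009022
  x_4 = 0.733688 - (-0.009022)×(0.733688 - 0.668877)/(-0.009022 - (-0.115642))
       = 0.739172
Iteration 4:
  f(0.733688) = -0.009022
  f(0.739172) = 0.000146
  x_5 = 0.739172 - 0.000146×(0.739172 - 0.733688)/(0.000146 - (-0.009022))
       = 0.739085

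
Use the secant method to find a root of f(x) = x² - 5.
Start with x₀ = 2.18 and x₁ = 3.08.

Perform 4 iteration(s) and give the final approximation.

f(x) = x² - 5
x₀ = 2.18, x₁ = 3.08

Secant formula: x_{n+1} = x_n - f(x_n)(x_n - x_{n-1})/(f(x_n) - f(x_{n-1}))

Iteration 1:
  f(2.180000) = -0.247600
  f(3.080000) = 4.486400
  x_2 = 3.080000 - 4.486400×(3.080000 - 2.180000)/(4.486400 - (-0.247600))
       = 2.227072
Iteration 2:
  f(3.080000) = 4.486400
  f(2.227072) = -0.040149
  x_3 = 2.227072 - (-0.040149)×(2.227072 - 3.080000)/(-0.040149 - 4.486400)
       = 2.234637
Iteration 3:
  f(2.227072) = -0.040149
  f(2.234637) = -0.006395
  x_4 = 2.234637 - (-0.006395)×(2.234637 - 2.227072)/(-0.006395 - (-0.040149))
       = 2.236071
Iteration 4:
  f(2.234637) = -0.006395
  f(2.236071) = 0.000013
  x_5 = 2.236071 - 0.000013×(2.236071 - 2.234637)/(0.000013 - (-0.006395))
       = 2.236068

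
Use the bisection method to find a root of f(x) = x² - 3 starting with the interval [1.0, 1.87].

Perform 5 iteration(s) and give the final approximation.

f(x) = x² - 3
Initial interval: [1.0, 1.87]

Iteration 1:
  c_1 = (1.000000 + 1.870000)/2 = 1.435000
  f(c_1) = f(1.435000) = -0.940775
  f(a) × f(c) ≥ 0, new interval: [1.435000, 1.870000]
Iteration 2:
  c_2 = (1.435000 + 1.870000)/2 = 1.652500
  f(c_2) = f(1.652500) = -0.269244
  f(a) × f(c) ≥ 0, new interval: [1.652500, 1.870000]
Iteration 3:
  c_3 = (1.652500 + 1.870000)/2 = 1.761250
  f(c_3) = f(1.761250) = 0.102002
  f(a) × f(c) < 0, new interval: [1.652500, 1.761250]
Iteration 4:
  c_4 = (1.652500 + 1.761250)/2 = 1.706875
  f(c_4) = f(1.706875) = -0.086578
  f(a) × f(c) ≥ 0, new interval: [1.706875, 1.761250]
Iteration 5:
  c_5 = (1.706875 + 1.761250)/2 = 1.734063
  f(c_5) = f(1.734063) = 0.006973
  f(a) × f(c) < 0, new interval: [1.706875, 1.734063]

After 5 iteration(s), the approximation is c_5 = 1.734063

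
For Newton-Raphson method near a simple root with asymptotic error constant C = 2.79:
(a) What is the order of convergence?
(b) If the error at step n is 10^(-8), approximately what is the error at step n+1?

(a) Newton-Raphson has quadratic (order 2) convergence near simple roots.
    This means |e_{n+1}| ≈ C|e_n|².

(b) With |e_n| = 10^(-8) and C = 2.79:
    |e_{n+1}| ≈ 2.79 × (10^(-8))² = 2.79 × 10^(-16)

(a) 2 (quadratic); (b) |e_{n+1}| ≈ 2.790e-16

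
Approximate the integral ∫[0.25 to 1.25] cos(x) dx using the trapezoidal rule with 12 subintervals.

f(x) = cos(x)
a = 0.25, b = 1.25, n = 12
h = (b - a)/n = 0.083333

Trapezoidal rule: (h/2)[f(x₀) + 2f(x₁) + 2f(x₂) + ... + f(xₙ)]

x_0 = 0.2500, f(x_0) = 0.968912, coefficient = 1
x_1 = 0.3333, f(x_1) = 0.944957, coefficient = 2
x_2 = 0.4167, f(x_2) = 0.914443, coefficient = 2
x_3 = 0.5000, f(x_3) = 0.877583, coefficient = 2
x_4 = 0.5833, f(x_4) = 0.834631, coefficient = 2
x_5 = 0.6667, f(x_5) = 0.785887, coefficient = 2
x_6 = 0.7500, f(x_6) = 0.731689, coefficient = 2
x_7 = 0.8333, f(x_7) = 0.672412, coefficient = 2
x_8 = 0.9167, f(x_8) = 0.608469, coefficient = 2
x_9 = 1.0000, f(x_9) = 0.540302, coefficient = 2
x_10 = 1.0833, f(x_10) = 0.468386, coefficient = 2
x_11 = 1.1667, f(x_11) = 0.393219, coefficient = 2
x_12 = 1.2500, f(x_12) = 0.315322, coefficient = 1

I ≈ (0.083333/2) × 16.828191 = 0.701175
Exact value: 0.701581
Error: 0.000406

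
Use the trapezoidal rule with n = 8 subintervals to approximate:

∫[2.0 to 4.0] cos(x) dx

f(x) = cos(x)
a = 2.0, b = 4.0, n = 8
h = (b - a)/n = 0.250000

Trapezoidal rule: (h/2)[f(x₀) + 2f(x₁) + 2f(x₂) + ... + f(xₙ)]

x_0 = 2.0000, f(x_0) = -0.416147, coefficient = 1
x_1 = 2.2500, f(x_1) = -0.628174, coefficient = 2
x_2 = 2.5000, f(x_2) = -0.801144, coefficient = 2
x_3 = 2.7500, f(x_3) = -0.924302, coefficient = 2
x_4 = 3.0000, f(x_4) = -0.989992, coefficient = 2
x_5 = 3.2500, f(x_5) = -0.994130, coefficient = 2
x_6 = 3.5000, f(x_6) = -0.936457, coefficient = 2
x_7 = 3.7500, f(x_7) = -0.820559, coefficient = 2
x_8 = 4.0000, f(x_8) = -0.653644, coefficient = 1

I ≈ (0.250000/2) × -13.259306 = -1.657413
Exact value: -1.666100
Error: 0.008687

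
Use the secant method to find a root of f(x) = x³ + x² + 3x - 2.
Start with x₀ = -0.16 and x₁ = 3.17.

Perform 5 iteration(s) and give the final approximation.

f(x) = x³ + x² + 3x - 2
x₀ = -0.16, x₁ = 3.17

Secant formula: x_{n+1} = x_n - f(x_n)(x_n - x_{n-1})/(f(x_n) - f(x_{n-1}))

Iteration 1:
  f(-0.160000) = -2.458496
  f(3.170000) = 49.413913
  x_2 = 3.170000 - 49.413913×(3.170000 - (-0.160000))/(49.413913 - (-2.458496))
       = -0.002174
Iteration 2:
  f(3.170000) = 49.413913
  f(-0.002174) = -2.006519
  x_3 = -0.002174 - (-2.006519)×(-0.002174 - 3.170000)/(-2.006519 - 49.413913)
       = 0.121610
Iteration 3:
  f(-0.002174) = -2.006519
  f(0.121610) = -1.618584
  x_4 = 0.121610 - (-1.618584)×(0.121610 - (-0.002174))/(-1.618584 - (-2.006519))
       = 0.638075
Iteration 4:
  f(0.121610) = -1.618584
  f(0.638075) = 0.581150
  x_5 = 0.638075 - 0.581150×(0.638075 - 0.121610)/(0.581150 - (-1.618584))
       = 0.501629
Iteration 5:
  f(0.638075) = 0.581150
  f(0.501629) = -0.117254
  x_6 = 0.501629 - (-0.117254)×(0.501629 - 0.638075)/(-0.117254 - 0.581150)
       = 0.524537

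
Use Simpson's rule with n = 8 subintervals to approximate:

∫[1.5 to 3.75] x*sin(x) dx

f(x) = x*sin(x)
a = 1.5, b = 3.75, n = 8
h = (b - a)/n = 0.281250

Simpson's rule: (h/3)[f(x₀) + 4f(x₁) + 2f(x₂) + ... + f(xₙ)]

x_0 = 1.5000, f(x_0) = 1.496242, coefficient = 1
x_1 = 1.7812, f(x_1) = 1.741949, coefficient = 4
x_2 = 2.0625, f(x_2) = 1.818155, coefficient = 2
x_3 = 2.3438, f(x_3) = 1.677777, coefficient = 4
x_4 = 2.6250, f(x_4) = 1.296541, coefficient = 2
x_5 = 2.9062, f(x_5) = 0.677668, coefficient = 4
x_6 = 3.1875, f(x_6) = -0.146278, coefficient = 2
x_7 = 3.4688, f(x_7) = -1.114691, coefficient = 4
x_8 = 3.7500, f(x_8) = -2.143355, coefficient = 1

I ≈ (0.281250/3) × 17.220534 = 1.614425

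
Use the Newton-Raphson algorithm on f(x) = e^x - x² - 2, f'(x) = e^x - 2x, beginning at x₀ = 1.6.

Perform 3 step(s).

f(x) = e^x - x² - 2
f'(x) = e^x - 2x
x₀ = 1.6

Newton-Raphson formula: x_{n+1} = x_n - f(x_n)/f'(x_n)

Iteration 1:
  f(1.600000) = 0.393032
  f'(1.600000) = 1.753032
  x_1 = 1.600000 - 0.393032/1.753032 = 1.375799
Iteration 2:
  f(1.375799) = 0.065415
  f'(1.375799) = 1.206639
  x_2 = 1.375799 - 0.065415/1.206639 = 1.321586
Iteration 3:
  f(1.321586) = 0.002774
  f'(1.321586) = 1.106192
  x_3 = 1.321586 - 0.002774/1.106192 = 1.319079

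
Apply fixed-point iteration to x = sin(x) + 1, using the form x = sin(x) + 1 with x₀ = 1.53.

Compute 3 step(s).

Equation: x = sin(x) + 1
Fixed-point form: x = sin(x) + 1
x₀ = 1.53

x_1 = g(1.530000) = 1.999168
x_2 = g(1.999168) = 1.909643
x_3 = g(1.909643) = 1.943139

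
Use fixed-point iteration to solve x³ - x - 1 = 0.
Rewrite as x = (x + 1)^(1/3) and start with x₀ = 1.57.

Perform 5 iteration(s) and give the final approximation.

Equation: x³ - x - 1 = 0
Fixed-point form: x = (x + 1)^(1/3)
x₀ = 1.57

x_1 = g(1.570000) = 1.369760
x_2 = g(1.369760) = 1.333219
x_3 = g(1.333219) = 1.326331
x_4 = g(1.326331) = 1.325024
x_5 = g(1.325024) = 1.324776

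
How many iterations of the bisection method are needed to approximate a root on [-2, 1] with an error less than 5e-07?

We need (b-a)/2^n ≤ 5e-07
(1 - (-2))/2^n ≤ 5e-07
3/2^n ≤ 5e-07
2^n ≥ 6000000
n ≥ log₂(6000000) = 22.52
n ≥ 23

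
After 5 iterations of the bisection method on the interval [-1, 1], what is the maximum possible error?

Bisection error bound: |error| ≤ (b-a)/2^n
|error| ≤ (1 - (-1))/2^5 = 2/2^5
|error| ≤ 0.0625000000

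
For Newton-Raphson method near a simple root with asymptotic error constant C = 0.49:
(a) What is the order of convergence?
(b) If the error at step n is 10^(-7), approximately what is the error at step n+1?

(a) Newton-Raphson has quadratic (order 2) convergence near simple roots.
    This means |e_{n+1}| ≈ C|e_n|².

(b) With |e_n| = 10^(-7) and C = 0.49:
    |e_{n+1}| ≈ 0.49 × (10^(-7))² = 0.49 × 10^(-14)

(a) 2 (quadratic); (b) |e_{n+1}| ≈ 4.900e-15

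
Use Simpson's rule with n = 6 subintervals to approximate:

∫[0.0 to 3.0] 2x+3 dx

f(x) = 2x+3
a = 0.0, b = 3.0, n = 6
h = (b - a)/n = 0.500000

Simpson's rule: (h/3)[f(x₀) + 4f(x₁) + 2f(x₂) + ... + f(xₙ)]

x_0 = 0.0000, f(x_0) = 3.000000, coefficient = 1
x_1 = 0.5000, f(x_1) = 4.000000, coefficient = 4
x_2 = 1.0000, f(x_2) = 5.000000, coefficient = 2
x_3 = 1.5000, f(x_3) = 6.000000, coefficient = 4
x_4 = 2.0000, f(x_4) = 7.000000, coefficient = 2
x_5 = 2.5000, f(x_5) = 8.000000, coefficient = 4
x_6 = 3.0000, f(x_6) = 9.000000, coefficient = 1

I ≈ (0.500000/3) × 108.000000 = 18.000000
Exact value: 18.000000
Error: 0.000000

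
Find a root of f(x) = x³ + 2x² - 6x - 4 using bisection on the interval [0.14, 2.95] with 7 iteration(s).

f(x) = x³ + 2x² - 6x - 4
Initial interval: [0.14, 2.95]

Iteration 1:
  c_1 = (0.140000 + 2.950000)/2 = 1.545000
  f(c_1) = f(1.545000) = -4.807996
  f(a) × f(c) ≥ 0, new interval: [1.545000, 2.950000]
Iteration 2:
  c_2 = (1.545000 + 2.950000)/2 = 2.247500
  f(c_2) = f(2.247500) = 3.970211
  f(a) × f(c) < 0, new interval: [1.545000, 2.247500]
Iteration 3:
  c_3 = (1.545000 + 2.247500)/2 = 1.896250
  f(c_3) = f(1.896250) = -1.367504
  f(a) × f(c) ≥ 0, new interval: [1.896250, 2.247500]
Iteration 4:
  c_4 = (1.896250 + 2.247500)/2 = 2.071875
  f(c_4) = f(2.071875) = 1.047949
  f(a) × f(c) < 0, new interval: [1.896250, 2.071875]
Iteration 5:
  c_5 = (1.896250 + 2.071875)/2 = 1.984063
  f(c_5) = f(1.984063) = -0.221097
  f(a) × f(c) ≥ 0, new interval: [1.984063, 2.071875]
Iteration 6:
  c_6 = (1.984063 + 2.071875)/2 = 2.027969
  f(c_6) = f(2.027969) = 0.397842
  f(a) × f(c) < 0, new interval: [1.984063, 2.027969]
Iteration 7:
  c_7 = (1.984063 + 2.027969)/2 = 2.006016
  f(c_7) = f(2.006016) = 0.084508
  f(a) × f(c) < 0, new interval: [1.984063, 2.006016]

After 7 iteration(s), the approximation is c_7 = 2.006016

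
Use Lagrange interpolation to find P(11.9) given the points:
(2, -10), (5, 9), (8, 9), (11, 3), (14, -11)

Lagrange interpolation formula:
P(x) = Σ yᵢ × Lᵢ(x)
where Lᵢ(x) = Π_{j≠i} (x - xⱼ)/(xᵢ - xⱼ)

L_0(11.9) = (11.9 - 5)/(2 - 5) × (11.9 - 8)/(2 - 8) × (11.9 - 11)/(2 - 11) × (11.9 - 14)/(2 - 14) = -0.026163
L_1(11.9) = (11.9 - 2)/(5 - 2) × (11.9 - 8)/(5 - 8) × (11.9 - 11)/(5 - 11) × (11.9 - 14)/(5 - 14) = 0.150150
L_2(11.9) = (11.9 - 2)/(8 - 2) × (11.9 - 5)/(8 - 5) × (11.9 - 11)/(8 - 11) × (11.9 - 14)/(8 - 14) = -0.398475
L_3(11.9) = (11.9 - 2)/(11 - 2) × (11.9 - 5)/(11 - 5) × (11.9 - 8)/(11 - 8) × (11.9 - 14)/(11 - 14) = 1.151150
L_4(11.9) = (11.9 - 2)/(14 - 2) × (11.9 - 5)/(14 - 5) × (11.9 - 8)/(14 - 8) × (11.9 - 11)/(14 - 11) = 0.123338

P(11.9) = (-10)×L_0(11.9) + 9×L_1(11.9) + 9×L_2(11.9) + 3×L_3(11.9) + (-11)×L_4(11.9)
P(11.9) = 0.123437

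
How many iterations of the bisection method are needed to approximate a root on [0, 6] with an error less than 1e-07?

We need (b-a)/2^n ≤ 1e-07
(6 - 0)/2^n ≤ 1e-07
6/2^n ≤ 1e-07
2^n ≥ 60000000
n ≥ log₂(60000000) = 25.84
n ≥ 26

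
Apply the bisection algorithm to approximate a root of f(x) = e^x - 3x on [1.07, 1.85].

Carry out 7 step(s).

f(x) = e^x - 3x
Initial interval: [1.07, 1.85]

Iteration 1:
  c_1 = (1.070000 + 1.850000)/2 = 1.460000
  f(c_1) = f(1.460000) = -0.074040
  f(a) × f(c) ≥ 0, new interval: [1.460000, 1.850000]
Iteration 2:
  c_2 = (1.460000 + 1.850000)/2 = 1.655000
  f(c_2) = f(1.655000) = 0.268080
  f(a) × f(c) < 0, new interval: [1.460000, 1.655000]
Iteration 3:
  c_3 = (1.460000 + 1.655000)/2 = 1.557500
  f(c_3) = f(1.557500) = 0.074439
  f(a) × f(c) < 0, new interval: [1.460000, 1.557500]
Iteration 4:
  c_4 = (1.460000 + 1.557500)/2 = 1.508750
  f(c_4) = f(1.508750) = -0.005174
  f(a) × f(c) ≥ 0, new interval: [1.508750, 1.557500]
Iteration 5:
  c_5 = (1.508750 + 1.557500)/2 = 1.533125
  f(c_5) = f(1.533125) = 0.033256
  f(a) × f(c) < 0, new interval: [1.508750, 1.533125]
Iteration 6:
  c_6 = (1.508750 + 1.533125)/2 = 1.520938
  f(c_6) = f(1.520938) = 0.013701
  f(a) × f(c) < 0, new interval: [1.508750, 1.520938]
Iteration 7:
  c_7 = (1.508750 + 1.520938)/2 = 1.514844
  f(c_7) = f(1.514844) = 0.004179
  f(a) × f(c) < 0, new interval: [1.508750, 1.514844]

After 7 iteration(s), the approximation is c_7 = 1.514844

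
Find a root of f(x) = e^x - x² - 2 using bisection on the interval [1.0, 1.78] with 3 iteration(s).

f(x) = e^x - x² - 2
Initial interval: [1.0, 1.78]

Iteration 1:
  c_1 = (1.000000 + 1.780000)/2 = 1.390000
  f(c_1) = f(1.390000) = 0.082750
  f(a) × f(c) < 0, new interval: [1.000000, 1.390000]
Iteration 2:
  c_2 = (1.000000 + 1.390000)/2 = 1.195000
  f(c_2) = f(1.195000) = -0.124467
  f(a) × f(c) ≥ 0, new interval: [1.195000, 1.390000]
Iteration 3:
  c_3 = (1.195000 + 1.390000)/2 = 1.292500
  f(c_3) = f(1.292500) = -0.028676
  f(a) × f(c) ≥ 0, new interval: [1.292500, 1.390000]

After 3 iteration(s), the approximation is c_3 = 1.292500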